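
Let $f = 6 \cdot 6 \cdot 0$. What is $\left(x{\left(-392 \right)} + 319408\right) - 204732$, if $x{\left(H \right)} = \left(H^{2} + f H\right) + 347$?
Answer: $268687$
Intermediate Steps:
$f = 0$ ($f = 36 \cdot 0 = 0$)
$x{\left(H \right)} = 347 + H^{2}$ ($x{\left(H \right)} = \left(H^{2} + 0 H\right) + 347 = \left(H^{2} + 0\right) + 347 = H^{2} + 347 = 347 + H^{2}$)
$\left(x{\left(-392 \right)} + 319408\right) - 204732 = \left(\left(347 + \left(-392\right)^{2}\right) + 319408\right) - 204732 = \left(\left(347 + 153664\right) + 319408\right) - 204732 = \left(154011 + 319408\right) - 204732 = 473419 - 204732 = 268687$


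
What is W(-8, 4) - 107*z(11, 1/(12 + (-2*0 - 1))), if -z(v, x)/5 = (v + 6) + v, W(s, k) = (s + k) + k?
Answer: 14980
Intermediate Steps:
W(s, k) = s + 2*k (W(s, k) = (k + s) + k = s + 2*k)
z(v, x) = -30 - 10*v (z(v, x) = -5*((v + 6) + v) = -5*((6 + v) + v) = -5*(6 + 2*v) = -30 - 10*v)
W(-8, 4) - 107*z(11, 1/(12 + (-2*0 - 1))) = (-8 + 2*4) - 107*(-30 - 10*11) = (-8 + 8) - 107*(-30 - 110) = 0 - 107*(-140) = 0 + 14980 = 14980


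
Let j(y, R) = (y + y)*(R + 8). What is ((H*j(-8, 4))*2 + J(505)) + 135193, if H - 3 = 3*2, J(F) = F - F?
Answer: 131737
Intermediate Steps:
J(F) = 0
H = 9 (H = 3 + 3*2 = 3 + 6 = 9)
j(y, R) = 2*y*(8 + R) (j(y, R) = (2*y)*(8 + R) = 2*y*(8 + R))
((H*j(-8, 4))*2 + J(505)) + 135193 = ((9*(2*(-8)*(8 + 4)))*2 + 0) + 135193 = ((9*(2*(-8)*12))*2 + 0) + 135193 = ((9*(-192))*2 + 0) + 135193 = (-1728*2 + 0) + 135193 = (-3456 + 0) + 135193 = -3456 + 135193 = 131737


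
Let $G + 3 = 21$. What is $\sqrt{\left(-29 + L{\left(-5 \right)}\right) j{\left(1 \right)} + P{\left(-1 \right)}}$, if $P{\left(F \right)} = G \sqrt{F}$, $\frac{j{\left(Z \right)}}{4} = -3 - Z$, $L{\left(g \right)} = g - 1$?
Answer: $\sqrt{560 + 18 i} \approx 23.667 + 0.3803 i$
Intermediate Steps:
$L{\left(g \right)} = -1 + g$
$G = 18$ ($G = -3 + 21 = 18$)
$j{\left(Z \right)} = -12 - 4 Z$ ($j{\left(Z \right)} = 4 \left(-3 - Z\right) = -12 - 4 Z$)
$P{\left(F \right)} = 18 \sqrt{F}$
$\sqrt{\left(-29 + L{\left(-5 \right)}\right) j{\left(1 \right)} + P{\left(-1 \right)}} = \sqrt{\left(-29 - 6\right) \left(-12 - 4\right) + 18 \sqrt{-1}} = \sqrt{\left(-29 - 6\right) \left(-12 - 4\right) + 18 i} = \sqrt{\left(-35\right) \left(-16\right) + 18 i} = \sqrt{560 + 18 i}$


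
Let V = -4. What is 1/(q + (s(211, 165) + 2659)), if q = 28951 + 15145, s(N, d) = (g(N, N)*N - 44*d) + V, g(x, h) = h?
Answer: 1/84012 ≈ 1.1903e-5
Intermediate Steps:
s(N, d) = -4 + N**2 - 44*d (s(N, d) = (N*N - 44*d) - 4 = (N**2 - 44*d) - 4 = -4 + N**2 - 44*d)
q = 44096
1/(q + (s(211, 165) + 2659)) = 1/(44096 + ((-4 + 211**2 - 44*165) + 2659)) = 1/(44096 + ((-4 + 44521 - 7260) + 2659)) = 1/(44096 + (37257 + 2659)) = 1/(44096 + 39916) = 1/84012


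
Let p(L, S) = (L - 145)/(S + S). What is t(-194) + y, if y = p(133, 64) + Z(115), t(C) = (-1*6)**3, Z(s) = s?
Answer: -3235/32 ≈ -101.09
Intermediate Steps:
p(L, S) = (-145 + L)/(2*S) (p(L, S) = (-145 + L)/((2*S)) = (-145 + L)*(1/(2*S)) = (-145 + L)/(2*S))
t(C) = -216 (t(C) = (-6)**3 = -216)
y = 3677/32 (y = (1/2)*(-145 + 133)/64 + 115 = (1/2)*(1/64)*(-12) + 115 = -3/32 + 115 = 3677/32 ≈ 114.91)
t(-194) + y = -216 + 3677/32 = -3235/32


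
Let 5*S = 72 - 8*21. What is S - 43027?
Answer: -215231/5 ≈ -43046.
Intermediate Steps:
S = -96/5 (S = (72 - 8*21)/5 = (72 - 168)/5 = (⅕)*(-96) = -96/5 ≈ -19.200)
S - 43027 = -96/5 - 43027 = -215231/5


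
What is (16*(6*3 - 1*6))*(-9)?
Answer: -1728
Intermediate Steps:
(16*(6*3 - 1*6))*(-9) = (16*(18 - 6))*(-9) = (16*12)*(-9) = 192*(-9) = -1728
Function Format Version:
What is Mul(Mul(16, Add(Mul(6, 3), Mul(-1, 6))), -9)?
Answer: -1728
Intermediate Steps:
Mul(Mul(16, Add(Mul(6, 3), Mul(-1, 6))), -9) = Mul(Mul(16, Add(18, -6)), -9) = Mul(Mul(16, 12), -9) = Mul(192, -9) = -1728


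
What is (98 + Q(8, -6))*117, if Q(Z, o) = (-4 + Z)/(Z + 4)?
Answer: 11505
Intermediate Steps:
Q(Z, o) = (-4 + Z)/(4 + Z)
(98 + Q(8, -6))*117 = (98 + (-4 + 8)/(4 + 8))*117 = (98 + 4/12)*117 = (98 + (1/12)*4)*117 = (98 + 1/3)*117 = (295/3)*117 = 11505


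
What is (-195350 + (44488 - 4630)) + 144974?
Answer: -10518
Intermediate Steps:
(-195350 + (44488 - 4630)) + 144974 = (-195350 + 39858) + 144974 = -155492 + 144974 = -10518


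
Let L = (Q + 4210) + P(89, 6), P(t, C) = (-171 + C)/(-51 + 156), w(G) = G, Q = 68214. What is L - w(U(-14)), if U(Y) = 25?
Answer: 506782/7 ≈ 72397.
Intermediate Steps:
P(t, C) = -57/35 + C/105 (P(t, C) = (-171 + C)/105 = (-171 + C)*(1/105) = -57/35 + C/105)
L = 506957/7 (L = (68214 + 4210) + (-57/35 + (1/105)*6) = 72424 + (-57/35 + 2/35) = 72424 - 11/7 = 506957/7 ≈ 72422.)
L - w(U(-14)) = 506957/7 - 1*25 = 506957/7 - 25 = 506782/7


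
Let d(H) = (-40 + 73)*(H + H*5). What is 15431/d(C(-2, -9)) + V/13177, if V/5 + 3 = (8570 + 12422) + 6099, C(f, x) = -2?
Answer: -149700047/5218092 ≈ -28.689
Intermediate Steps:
d(H) = 198*H (d(H) = 33*(H + 5*H) = 33*(6*H) = 198*H)
V = 135440 (V = -15 + 5*((8570 + 12422) + 6099) = -15 + 5*(20992 + 6099) = -15 + 5*27091 = -15 + 135455 = 135440)
15431/d(C(-2, -9)) + V/13177 = 15431/((198*(-2))) + 135440/13177 = 15431/(-396) + 135440*(1/13177) = 15431*(-1/396) + 135440/13177 = -15431/396 + 135440/13177 = -149700047/5218092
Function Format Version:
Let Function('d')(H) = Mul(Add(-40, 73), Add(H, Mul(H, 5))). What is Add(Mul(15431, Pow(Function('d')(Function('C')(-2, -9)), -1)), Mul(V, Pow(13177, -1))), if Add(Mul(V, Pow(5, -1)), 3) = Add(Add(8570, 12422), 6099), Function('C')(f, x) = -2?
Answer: Rational(-149700047, 5218092) ≈ -28.689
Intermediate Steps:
Function('d')(H) = Mul(198, H) (Function('d')(H) = Mul(33, Add(H, Mul(5, H))) = Mul(33, Mul(6, H)) = Mul(198, H))
V = 135440 (V = Add(-15, Mul(5, Add(Add(8570, 12422), 6099))) = Add(-15, Mul(5, Add(20992, 6099))) = Add(-15, Mul(5, 27091)) = Add(-15, 135455) = 135440)
Add(Mul(15431, Pow(Function('d')(Function('C')(-2, -9)), -1)), Mul(V, Pow(13177, -1))) = Add(Mul(15431, Pow(Mul(198, -2), -1)), Mul(135440, Pow(13177, -1))) = Add(Mul(15431, Pow(-396, -1)), Mul(135440, Rational(1, 13177))) = Add(Mul(15431, Rational(-1, 396)), Rational(135440, 13177)) = Add(Rational(-15431, 396), Rational(135440, 13177)) = Rational(-149700047, 5218092)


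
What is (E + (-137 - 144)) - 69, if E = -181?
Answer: -531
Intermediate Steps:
(E + (-137 - 144)) - 69 = (-181 + (-137 - 144)) - 69 = (-181 - 281) - 69 = -462 - 69 = -531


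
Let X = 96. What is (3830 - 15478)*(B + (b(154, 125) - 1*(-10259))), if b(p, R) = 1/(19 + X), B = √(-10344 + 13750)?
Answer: -13742147328/115 - 11648*√3406 ≈ -1.2018e+8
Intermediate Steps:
B = √3406 ≈ 58.361
b(p, R) = 1/115 (b(p, R) = 1/(19 + 96) = 1/115)
(3830 - 15478)*(B + (b(154, 125) - 1*(-10259))) = (3830 - 15478)*(√3406 + (1/115 - 1*(-10259))) = -11648*(√3406 + (1/115 + 10259)) = -11648*(√3406 + 1179786/115) = -11648*(1179786/115 + √3406) = -13742147328/115 - 11648*√3406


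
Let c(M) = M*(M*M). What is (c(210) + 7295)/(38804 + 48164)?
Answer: 9268295/86968 ≈ 106.57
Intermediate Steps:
c(M) = M**3 (c(M) = M*M**2 = M**3)
(c(210) + 7295)/(38804 + 48164) = (210**3 + 7295)/(38804 + 48164) = (9261000 + 7295)/86968 = 9268295*(1/86968) = 9268295/86968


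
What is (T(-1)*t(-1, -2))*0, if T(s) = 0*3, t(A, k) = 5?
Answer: 0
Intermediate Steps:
T(s) = 0
(T(-1)*t(-1, -2))*0 = (0*5)*0 = 0*0 = 0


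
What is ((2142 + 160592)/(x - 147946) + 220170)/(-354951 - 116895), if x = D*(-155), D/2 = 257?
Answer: -25057025993/53699849568 ≈ -0.46661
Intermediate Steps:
D = 514 (D = 2*257 = 514)
x = -79670 (x = 514*(-155) = -79670)
((2142 + 160592)/(x - 147946) + 220170)/(-354951 - 116895) = ((2142 + 160592)/(-79670 - 147946) + 220170)/(-354951 - 116895) = (162734/(-227616) + 220170)/(-471846) = (162734*(-1/227616) + 220170)*(-1/471846) = (-81367/113808 + 220170)*(-1/471846) = (25057025993/113808)*(-1/471846) = -25057025993/53699849568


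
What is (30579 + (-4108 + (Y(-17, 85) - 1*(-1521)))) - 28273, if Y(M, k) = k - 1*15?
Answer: -211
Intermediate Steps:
Y(M, k) = -15 + k (Y(M, k) = k - 15 = -15 + k)
(30579 + (-4108 + (Y(-17, 85) - 1*(-1521)))) - 28273 = (30579 + (-4108 + ((-15 + 85) - 1*(-1521)))) - 28273 = (30579 + (-4108 + (70 + 1521))) - 28273 = (30579 + (-4108 + 1591)) - 28273 = (30579 - 2517) - 28273 = 28062 - 28273 = -211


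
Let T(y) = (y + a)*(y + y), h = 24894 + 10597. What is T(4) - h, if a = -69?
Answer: -36011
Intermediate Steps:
h = 35491
T(y) = 2*y*(-69 + y) (T(y) = (y - 69)*(y + y) = (-69 + y)*(2*y) = 2*y*(-69 + y))
T(4) - h = 2*4*(-69 + 4) - 1*35491 = 2*4*(-65) - 35491 = -520 - 35491 = -36011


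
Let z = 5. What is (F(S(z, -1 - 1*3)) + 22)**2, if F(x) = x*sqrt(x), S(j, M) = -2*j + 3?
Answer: 141 - 308*I*sqrt(7) ≈ 141.0 - 814.89*I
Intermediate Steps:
S(j, M) = 3 - 2*j
F(x) = x**(3/2)
(F(S(z, -1 - 1*3)) + 22)**2 = ((3 - 2*5)**(3/2) + 22)**2 = ((3 - 10)**(3/2) + 22)**2 = ((-7)**(3/2) + 22)**2 = (-7*I*sqrt(7) + 22)**2 = (22 - 7*I*sqrt(7))**2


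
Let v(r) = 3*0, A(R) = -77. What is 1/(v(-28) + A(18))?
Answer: -1/77 ≈ -0.012987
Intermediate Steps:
v(r) = 0
1/(v(-28) + A(18)) = 1/(0 - 77) = 1/(-77) = -1/77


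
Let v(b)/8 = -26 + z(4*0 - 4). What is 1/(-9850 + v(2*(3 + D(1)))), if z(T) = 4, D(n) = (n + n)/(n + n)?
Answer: -1/10026 ≈ -9.9741e-5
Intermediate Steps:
D(n) = 1 (D(n) = (2*n)/((2*n)) = (2*n)*(1/(2*n)) = 1)
v(b) = -176 (v(b) = 8*(-26 + 4) = 8*(-22) = -176)
1/(-9850 + v(2*(3 + D(1)))) = 1/(-9850 - 176) = 1/(-10026) = -1/10026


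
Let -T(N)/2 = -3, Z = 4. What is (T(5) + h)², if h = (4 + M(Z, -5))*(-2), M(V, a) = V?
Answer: 100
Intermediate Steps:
T(N) = 6 (T(N) = -2*(-3) = 6)
h = -16 (h = (4 + 4)*(-2) = 8*(-2) = -16)
(T(5) + h)² = (6 - 16)² = (-10)² = 100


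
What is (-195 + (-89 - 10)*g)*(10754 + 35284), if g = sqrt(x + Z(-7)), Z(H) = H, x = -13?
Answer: -8977410 - 9115524*I*sqrt(5) ≈ -8.9774e+6 - 2.0383e+7*I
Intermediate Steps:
g = 2*I*sqrt(5) (g = sqrt(-13 - 7) = sqrt(-20) = 2*I*sqrt(5) ≈ 4.4721*I)
(-195 + (-89 - 10)*g)*(10754 + 35284) = (-195 + (-89 - 10)*(2*I*sqrt(5)))*(10754 + 35284) = (-195 - 198*I*sqrt(5))*46038 = -8977410 - 9115524*I*sqrt(5)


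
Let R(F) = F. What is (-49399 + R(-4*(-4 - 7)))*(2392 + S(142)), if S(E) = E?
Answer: -125065570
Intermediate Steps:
(-49399 + R(-4*(-4 - 7)))*(2392 + S(142)) = (-49399 - 4*(-4 - 7))*(2392 + 142) = (-49399 - 4*(-11))*2534 = (-49399 + 44)*2534 = -49355*2534 = -125065570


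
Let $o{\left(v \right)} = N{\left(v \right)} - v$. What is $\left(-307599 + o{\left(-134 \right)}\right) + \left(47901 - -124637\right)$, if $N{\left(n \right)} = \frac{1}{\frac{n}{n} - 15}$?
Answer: $- \frac{1888979}{14} \approx -1.3493 \cdot 10^{5}$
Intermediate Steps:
$N{\left(n \right)} = - \frac{1}{14}$ ($N{\left(n \right)} = \frac{1}{1 - 15} = \frac{1}{-14} = - \frac{1}{14}$)
$o{\left(v \right)} = - \frac{1}{14} - v$
$\left(-307599 + o{\left(-134 \right)}\right) + \left(47901 - -124637\right) = \left(-307599 - - \frac{1875}{14}\right) + \left(47901 - -124637\right) = \left(-307599 + \left(- \frac{1}{14} + 134\right)\right) + \left(47901 + 124637\right) = \left(-307599 + \frac{1875}{14}\right) + 172538 = - \frac{4304511}{14} + 172538 = - \frac{1888979}{14}$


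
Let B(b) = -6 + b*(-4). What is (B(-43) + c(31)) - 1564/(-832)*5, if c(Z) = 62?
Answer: 49379/208 ≈ 237.40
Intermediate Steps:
B(b) = -6 - 4*b
(B(-43) + c(31)) - 1564/(-832)*5 = ((-6 - 4*(-43)) + 62) - 1564/(-832)*5 = ((-6 + 172) + 62) - 1564*(-1/832)*5 = (166 + 62) + (391/208)*5 = 228 + 1955/208 = 49379/208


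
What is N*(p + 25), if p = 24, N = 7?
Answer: 343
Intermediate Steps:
N*(p + 25) = 7*(24 + 25) = 7*49 = 343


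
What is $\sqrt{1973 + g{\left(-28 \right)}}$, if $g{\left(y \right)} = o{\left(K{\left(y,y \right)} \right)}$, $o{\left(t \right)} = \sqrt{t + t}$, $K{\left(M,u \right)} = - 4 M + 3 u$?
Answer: $\sqrt{1973 + 2 \sqrt{14}} \approx 44.503$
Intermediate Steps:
$o{\left(t \right)} = \sqrt{2} \sqrt{t}$ ($o{\left(t \right)} = \sqrt{2 t} = \sqrt{2} \sqrt{t}$)
$g{\left(y \right)} = \sqrt{2} \sqrt{- y}$ ($g{\left(y \right)} = \sqrt{2} \sqrt{- 4 y + 3 y} = \sqrt{2} \sqrt{- y}$)
$\sqrt{1973 + g{\left(-28 \right)}} = \sqrt{1973 + \sqrt{2} \sqrt{\left(-1\right) \left(-28\right)}} = \sqrt{1973 + \sqrt{2} \sqrt{28}} = \sqrt{1973 + \sqrt{2} \cdot 2 \sqrt{7}} = \sqrt{1973 + 2 \sqrt{14}}$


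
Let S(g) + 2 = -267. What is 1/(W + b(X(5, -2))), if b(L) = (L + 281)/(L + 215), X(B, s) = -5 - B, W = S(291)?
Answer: -205/54874 ≈ -0.0037358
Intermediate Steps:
S(g) = -269 (S(g) = -2 - 267 = -269)
W = -269
b(L) = (281 + L)/(215 + L)
1/(W + b(X(5, -2))) = 1/(-269 + (281 + (-5 - 1*5))/(215 + (-5 - 1*5))) = 1/(-269 + (281 + (-5 - 5))/(215 + (-5 - 5))) = 1/(-269 + (281 - 10)/(215 - 10)) = 1/(-269 + 271/205) = 1/(-54874/205) = -205/54874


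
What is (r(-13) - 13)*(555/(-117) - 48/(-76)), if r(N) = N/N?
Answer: 12188/247 ≈ 49.344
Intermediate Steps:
r(N) = 1
(r(-13) - 13)*(555/(-117) - 48/(-76)) = (1 - 13)*(555/(-117) - 48/(-76)) = -12*(555*(-1/117) - 48*(-1/76)) = -12*(-185/39 + 12/19) = -12*(-3047/741) = 12188/247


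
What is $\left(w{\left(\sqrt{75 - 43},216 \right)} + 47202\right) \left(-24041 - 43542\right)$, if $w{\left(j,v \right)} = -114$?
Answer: $-3182348304$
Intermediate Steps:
$\left(w{\left(\sqrt{75 - 43},216 \right)} + 47202\right) \left(-24041 - 43542\right) = \left(-114 + 47202\right) \left(-24041 - 43542\right) = 47088 \left(-67583\right) = -3182348304$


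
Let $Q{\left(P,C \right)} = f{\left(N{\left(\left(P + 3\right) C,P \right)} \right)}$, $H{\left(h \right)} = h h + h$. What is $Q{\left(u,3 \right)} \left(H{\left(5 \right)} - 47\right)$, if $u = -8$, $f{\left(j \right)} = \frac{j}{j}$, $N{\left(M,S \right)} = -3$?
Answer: $-17$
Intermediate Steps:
$f{\left(j \right)} = 1$
$H{\left(h \right)} = h + h^{2}$ ($H{\left(h \right)} = h^{2} + h = h + h^{2}$)
$Q{\left(P,C \right)} = 1$
$Q{\left(u,3 \right)} \left(H{\left(5 \right)} - 47\right) = 1 \left(5 \left(1 + 5\right) - 47\right) = 1 \left(5 \cdot 6 - 47\right) = 1 \left(30 - 47\right) = 1 \left(-17\right) = -17$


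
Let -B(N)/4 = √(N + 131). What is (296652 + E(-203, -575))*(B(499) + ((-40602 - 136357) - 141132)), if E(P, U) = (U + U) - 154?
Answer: -93947540668 - 3544176*√70 ≈ -9.3977e+10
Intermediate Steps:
B(N) = -4*√(131 + N) (B(N) = -4*√(N + 131) = -4*√(131 + N))
E(P, U) = -154 + 2*U (E(P, U) = 2*U - 154 = -154 + 2*U)
(296652 + E(-203, -575))*(B(499) + ((-40602 - 136357) - 141132)) = (296652 + (-154 + 2*(-575)))*(-4*√(131 + 499) + ((-40602 - 136357) - 141132)) = (296652 + (-154 - 1150))*(-12*√70 + (-176959 - 141132)) = (296652 - 1304)*(-12*√70 - 318091) = 295348*(-12*√70 - 318091) = 295348*(-318091 - 12*√70) = -93947540668 - 3544176*√70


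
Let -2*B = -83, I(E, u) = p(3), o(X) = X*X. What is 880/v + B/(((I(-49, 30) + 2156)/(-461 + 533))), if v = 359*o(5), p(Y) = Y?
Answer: 5743444/3875405 ≈ 1.4820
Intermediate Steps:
o(X) = X²
I(E, u) = 3
v = 8975 (v = 359*5² = 359*25 = 8975)
B = 83/2 (B = -½*(-83) = 83/2 ≈ 41.500)
880/v + B/(((I(-49, 30) + 2156)/(-461 + 533))) = 880/8975 + 83/(2*(((3 + 2156)/(-461 + 533)))) = 880*(1/8975) + 83/(2*((2159/72))) = 176/1795 + 83/(2*((2159*(1/72)))) = 176/1795 + 83/(2*(2159/72)) = 176/1795 + (83/2)*(72/2159) = 176/1795 + 2988/2159 = 5743444/3875405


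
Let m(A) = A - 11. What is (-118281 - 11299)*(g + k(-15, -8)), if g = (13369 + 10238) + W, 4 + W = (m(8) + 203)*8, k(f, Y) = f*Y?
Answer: -3281354340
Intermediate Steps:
m(A) = -11 + A
k(f, Y) = Y*f
W = 1596 (W = -4 + ((-11 + 8) + 203)*8 = -4 + (-3 + 203)*8 = -4 + 200*8 = -4 + 1600 = 1596)
g = 25203 (g = (13369 + 10238) + 1596 = 23607 + 1596 = 25203)
(-118281 - 11299)*(g + k(-15, -8)) = (-118281 - 11299)*(25203 - 8*(-15)) = -129580*(25203 + 120) = -129580*25323 = -3281354340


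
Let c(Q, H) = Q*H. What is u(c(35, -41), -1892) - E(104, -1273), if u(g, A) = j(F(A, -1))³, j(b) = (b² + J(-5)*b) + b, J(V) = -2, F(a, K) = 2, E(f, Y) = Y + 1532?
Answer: -251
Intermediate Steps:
E(f, Y) = 1532 + Y
j(b) = b² - b (j(b) = (b² - 2*b) + b = b² - b)
c(Q, H) = H*Q
u(g, A) = 8 (u(g, A) = (2*(-1 + 2))³ = (2*1)³ = 2³ = 8)
u(c(35, -41), -1892) - E(104, -1273) = 8 - (1532 - 1273) = 8 - 1*259 = 8 - 259 = -251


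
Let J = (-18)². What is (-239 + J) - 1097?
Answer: -1012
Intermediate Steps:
J = 324
(-239 + J) - 1097 = (-239 + 324) - 1097 = 85 - 1097 = -1012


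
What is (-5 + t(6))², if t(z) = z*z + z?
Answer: 1369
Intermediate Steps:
t(z) = z + z² (t(z) = z² + z = z + z²)
(-5 + t(6))² = (-5 + 6*(1 + 6))² = (-5 + 6*7)² = (-5 + 42)² = 37² = 1369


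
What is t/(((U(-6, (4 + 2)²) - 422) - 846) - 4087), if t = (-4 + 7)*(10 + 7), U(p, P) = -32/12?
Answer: -153/16073 ≈ -0.0095191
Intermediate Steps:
U(p, P) = -8/3 (U(p, P) = -32*1/12 = -8/3)
t = 51 (t = 3*17 = 51)
t/(((U(-6, (4 + 2)²) - 422) - 846) - 4087) = 51/(((-8/3 - 422) - 846) - 4087) = 51/((-1274/3 - 846) - 4087) = 51/(-3812/3 - 4087) = 51/(-16073/3) = 51*(-3/16073) = -153/16073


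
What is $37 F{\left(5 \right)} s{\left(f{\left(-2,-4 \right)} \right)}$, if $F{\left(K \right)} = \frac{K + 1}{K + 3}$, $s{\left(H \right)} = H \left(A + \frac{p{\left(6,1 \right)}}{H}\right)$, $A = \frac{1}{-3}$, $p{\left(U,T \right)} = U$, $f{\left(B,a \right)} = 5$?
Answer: $\frac{481}{4} \approx 120.25$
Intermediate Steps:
$A = - \frac{1}{3} \approx -0.33333$
$s{\left(H \right)} = H \left(- \frac{1}{3} + \frac{6}{H}\right)$
$F{\left(K \right)} = \frac{1 + K}{3 + K}$
$37 F{\left(5 \right)} s{\left(f{\left(-2,-4 \right)} \right)} = 37 \frac{1 + 5}{3 + 5} \left(6 - \frac{5}{3}\right) = 37 \cdot \frac{1}{8} \cdot 6 \left(6 - \frac{5}{3}\right) = 37 \cdot \frac{1}{8} \cdot 6 \cdot \frac{13}{3} = 37 \cdot \frac{3}{4} \cdot \frac{13}{3} = \frac{111}{4} \cdot \frac{13}{3} = \frac{481}{4}$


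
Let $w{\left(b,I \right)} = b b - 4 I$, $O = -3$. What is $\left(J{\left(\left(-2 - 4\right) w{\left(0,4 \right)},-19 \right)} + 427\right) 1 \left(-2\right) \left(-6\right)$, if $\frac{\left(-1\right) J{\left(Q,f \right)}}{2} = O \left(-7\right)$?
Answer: $4620$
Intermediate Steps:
$w{\left(b,I \right)} = b^{2} - 4 I$
$J{\left(Q,f \right)} = -42$ ($J{\left(Q,f \right)} = - 2 \left(\left(-3\right) \left(-7\right)\right) = \left(-2\right) 21 = -42$)
$\left(J{\left(\left(-2 - 4\right) w{\left(0,4 \right)},-19 \right)} + 427\right) 1 \left(-2\right) \left(-6\right) = \left(-42 + 427\right) 1 \left(-2\right) \left(-6\right) = 385 \left(\left(-2\right) \left(-6\right)\right) = 385 \cdot 12 = 4620$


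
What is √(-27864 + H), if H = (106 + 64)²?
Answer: 2*√259 ≈ 32.187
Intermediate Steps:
H = 28900 (H = 170² = 28900)
√(-27864 + H) = √(-27864 + 28900) = √1036 = 2*√259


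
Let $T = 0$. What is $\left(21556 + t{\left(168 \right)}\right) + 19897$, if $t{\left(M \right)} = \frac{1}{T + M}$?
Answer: $\frac{6964105}{168} \approx 41453.0$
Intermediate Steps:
$t{\left(M \right)} = \frac{1}{M}$ ($t{\left(M \right)} = \frac{1}{0 + M} = \frac{1}{M}$)
$\left(21556 + t{\left(168 \right)}\right) + 19897 = \left(21556 + \frac{1}{168}\right) + 19897 = \frac{3621409}{168} + 19897 = \frac{6964105}{168}$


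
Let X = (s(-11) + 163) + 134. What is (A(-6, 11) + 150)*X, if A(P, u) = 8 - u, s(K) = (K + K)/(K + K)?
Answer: 43806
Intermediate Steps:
s(K) = 1 (s(K) = (2*K)/((2*K)) = (2*K)*(1/(2*K)) = 1)
X = 298 (X = (1 + 163) + 134 = 164 + 134 = 298)
(A(-6, 11) + 150)*X = ((8 - 1*11) + 150)*298 = ((8 - 11) + 150)*298 = (-3 + 150)*298 = 147*298 = 43806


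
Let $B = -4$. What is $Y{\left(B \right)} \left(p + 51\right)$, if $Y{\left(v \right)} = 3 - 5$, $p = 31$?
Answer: $-164$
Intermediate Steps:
$Y{\left(v \right)} = -2$
$Y{\left(B \right)} \left(p + 51\right) = - 2 \left(31 + 51\right) = \left(-2\right) 82 = -164$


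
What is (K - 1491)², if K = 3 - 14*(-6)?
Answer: 1971216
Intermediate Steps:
K = 87 (K = 3 + 84 = 87)
(K - 1491)² = (87 - 1491)² = (-1404)² = 1971216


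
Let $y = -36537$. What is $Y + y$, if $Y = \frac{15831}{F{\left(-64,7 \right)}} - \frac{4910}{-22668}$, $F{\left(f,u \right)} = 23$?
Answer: $- \frac{9345053215}{260682} \approx -35849.0$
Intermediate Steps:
$Y = \frac{179485019}{260682}$ ($Y = \frac{15831}{23} - \frac{4910}{-22668} = 15831 \cdot \frac{1}{23} - - \frac{2455}{11334} = \frac{15831}{23} + \frac{2455}{11334} = \frac{179485019}{260682} \approx 688.52$)
$Y + y = \frac{179485019}{260682} - 36537 = - \frac{9345053215}{260682}$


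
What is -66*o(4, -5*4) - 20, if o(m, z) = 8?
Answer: -548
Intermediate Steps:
-66*o(4, -5*4) - 20 = -66*8 - 20 = -528 - 20 = -548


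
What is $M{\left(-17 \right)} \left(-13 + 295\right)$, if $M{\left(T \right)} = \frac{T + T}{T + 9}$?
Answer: $\frac{2397}{2} \approx 1198.5$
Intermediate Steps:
$M{\left(T \right)} = \frac{2 T}{9 + T}$
$M{\left(-17 \right)} \left(-13 + 295\right) = 2 \left(-17\right) \frac{1}{9 - 17} \left(-13 + 295\right) = 2 \left(-17\right) \frac{1}{-8} \cdot 282 = 2 \left(-17\right) \left(- \frac{1}{8}\right) 282 = \frac{17}{4} \cdot 282 = \frac{2397}{2}$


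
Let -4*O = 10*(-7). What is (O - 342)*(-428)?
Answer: 138886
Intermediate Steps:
O = 35/2 (O = -5*(-7)/2 = -¼*(-70) = 35/2 ≈ 17.500)
(O - 342)*(-428) = (35/2 - 342)*(-428) = -649/2*(-428) = 138886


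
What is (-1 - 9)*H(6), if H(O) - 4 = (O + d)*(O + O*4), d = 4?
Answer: -3040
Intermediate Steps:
H(O) = 4 + 5*O*(4 + O) (H(O) = 4 + (O + 4)*(O + O*4) = 4 + (4 + O)*(O + 4*O) = 4 + (4 + O)*(5*O) = 4 + 5*O*(4 + O))
(-1 - 9)*H(6) = (-1 - 9)*(4 + 5*6² + 20*6) = -10*(4 + 5*36 + 120) = -10*(4 + 180 + 120) = -10*304 = -3040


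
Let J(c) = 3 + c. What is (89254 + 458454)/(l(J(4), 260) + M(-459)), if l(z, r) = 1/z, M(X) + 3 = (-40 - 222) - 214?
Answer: -958489/838 ≈ -1143.8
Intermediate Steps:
M(X) = -479 (M(X) = -3 + ((-40 - 222) - 214) = -3 + (-262 - 214) = -3 - 476 = -479)
(89254 + 458454)/(l(J(4), 260) + M(-459)) = (89254 + 458454)/(1/(3 + 4) - 479) = 547708/(1/7 - 479) = 547708/(⅐ - 479) = 547708/(-3352/7) = 547708*(-7/3352) = -958489/838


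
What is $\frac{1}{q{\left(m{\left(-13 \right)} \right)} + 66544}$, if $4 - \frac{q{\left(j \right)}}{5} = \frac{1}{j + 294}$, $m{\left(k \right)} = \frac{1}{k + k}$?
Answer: $\frac{7643}{508748522} \approx 1.5023 \cdot 10^{-5}$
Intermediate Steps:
$m{\left(k \right)} = \frac{1}{2 k}$
$q{\left(j \right)} = 20 - \frac{5}{294 + j}$ ($q{\left(j \right)} = 20 - \frac{5}{j + 294} = 20 - \frac{5}{294 + j}$)
$\frac{1}{q{\left(m{\left(-13 \right)} \right)} + 66544} = \frac{1}{\frac{5 \left(1175 + 4 \frac{1}{2 \left(-13\right)}\right)}{294 + \frac{1}{2 \left(-13\right)}} + 66544} = \frac{1}{\frac{5 \left(1175 + 4 \cdot \frac{1}{2} \left(- \frac{1}{13}\right)\right)}{294 + \frac{1}{2} \left(- \frac{1}{13}\right)} + 66544} = \frac{1}{\frac{5 \left(1175 + 4 \left(- \frac{1}{26}\right)\right)}{294 - \frac{1}{26}} + 66544} = \frac{1}{\frac{5 \left(1175 - \frac{2}{13}\right)}{\frac{7643}{26}} + 66544} = \frac{1}{5 \cdot \frac{26}{7643} \cdot \frac{15273}{13} + 66544} = \frac{1}{\frac{152730}{7643} + 66544} = \frac{1}{\frac{508748522}{7643}} = \frac{7643}{508748522}$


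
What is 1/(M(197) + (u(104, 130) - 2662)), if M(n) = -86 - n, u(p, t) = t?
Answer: -1/2815 ≈ -0.00035524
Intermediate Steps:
1/(M(197) + (u(104, 130) - 2662)) = 1/((-86 - 1*197) + (130 - 2662)) = 1/((-86 - 197) - 2532) = 1/(-283 - 2532) = 1/(-2815) = -1/2815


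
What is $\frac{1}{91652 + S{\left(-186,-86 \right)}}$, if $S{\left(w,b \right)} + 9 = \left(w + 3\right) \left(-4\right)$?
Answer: $\frac{1}{92375} \approx 1.0825 \cdot 10^{-5}$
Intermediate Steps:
$S{\left(w,b \right)} = -21 - 4 w$ ($S{\left(w,b \right)} = -9 + \left(w + 3\right) \left(-4\right) = -9 + \left(3 + w\right) \left(-4\right) = -9 - \left(12 + 4 w\right) = -21 - 4 w$)
$\frac{1}{91652 + S{\left(-186,-86 \right)}} = \frac{1}{91652 - -723} = \frac{1}{91652 + \left(-21 + 744\right)} = \frac{1}{91652 + 723} = \frac{1}{92375}$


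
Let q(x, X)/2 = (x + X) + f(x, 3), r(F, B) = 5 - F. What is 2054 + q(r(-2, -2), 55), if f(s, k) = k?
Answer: 2184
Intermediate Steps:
q(x, X) = 6 + 2*X + 2*x (q(x, X) = 2*((x + X) + 3) = 2*((X + x) + 3) = 2*(3 + X + x) = 6 + 2*X + 2*x)
2054 + q(r(-2, -2), 55) = 2054 + (6 + 2*55 + 2*(5 - 1*(-2))) = 2054 + (6 + 110 + 2*(5 + 2)) = 2054 + (6 + 110 + 2*7) = 2054 + (6 + 110 + 14) = 2054 + 130 = 2184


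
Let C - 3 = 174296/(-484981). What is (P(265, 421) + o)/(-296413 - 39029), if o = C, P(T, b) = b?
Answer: -102728824/81341498301 ≈ -0.0012629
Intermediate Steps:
C = 1280647/484981 (C = 3 + 174296/(-484981) = 3 + 174296*(-1/484981) = 3 - 174296/484981 = 1280647/484981 ≈ 2.6406)
o = 1280647/484981 ≈ 2.6406
(P(265, 421) + o)/(-296413 - 39029) = (421 + 1280647/484981)/(-296413 - 39029) = (205457648/484981)/(-335442) = (205457648/484981)*(-1/335442) = -102728824/81341498301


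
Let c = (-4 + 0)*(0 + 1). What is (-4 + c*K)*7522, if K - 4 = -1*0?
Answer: -150440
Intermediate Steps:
c = -4 (c = -4*1 = -4)
K = 4 (K = 4 - 1*0 = 4 + 0 = 4)
(-4 + c*K)*7522 = (-4 - 4*4)*7522 = (-4 - 16)*7522 = -20*7522 = -150440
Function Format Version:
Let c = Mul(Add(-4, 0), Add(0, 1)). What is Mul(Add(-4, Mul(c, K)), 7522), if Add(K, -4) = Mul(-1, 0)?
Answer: -150440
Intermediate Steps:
c = -4 (c = Mul(-4, 1) = -4)
K = 4 (K = Add(4, Mul(-1, 0)) = Add(4, 0) = 4)
Mul(Add(-4, Mul(c, K)), 7522) = Mul(Add(-4, Mul(-4, 4)), 7522) = Mul(Add(-4, -16), 7522) = Mul(-20, 7522) = -150440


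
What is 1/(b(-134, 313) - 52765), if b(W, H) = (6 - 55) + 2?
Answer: -1/52812 ≈ -1.8935e-5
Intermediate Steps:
b(W, H) = -47 (b(W, H) = -49 + 2 = -47)
1/(b(-134, 313) - 52765) = 1/(-47 - 52765) = 1/(-52812) = -1/52812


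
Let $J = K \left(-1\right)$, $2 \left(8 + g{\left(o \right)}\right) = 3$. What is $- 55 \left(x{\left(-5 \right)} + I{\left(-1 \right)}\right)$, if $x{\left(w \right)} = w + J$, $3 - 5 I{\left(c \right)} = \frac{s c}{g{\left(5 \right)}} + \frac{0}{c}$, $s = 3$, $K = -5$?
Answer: $- \frac{363}{13} \approx -27.923$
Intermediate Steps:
$g{\left(o \right)} = - \frac{13}{2}$ ($g{\left(o \right)} = -8 + \frac{1}{2} \cdot 3 = -8 + \frac{3}{2} = - \frac{13}{2}$)
$J = 5$ ($J = \left(-5\right) \left(-1\right) = 5$)
$I{\left(c \right)} = \frac{3}{5} + \frac{6 c}{65}$ ($I{\left(c \right)} = \frac{3}{5} - \frac{\frac{3 c}{- \frac{13}{2}} + \frac{0}{c}}{5} = \frac{3}{5} - \frac{3 c \left(- \frac{2}{13}\right) + 0}{5} = \frac{3}{5} - \frac{- \frac{6 c}{13} + 0}{5} = \frac{3}{5} - \frac{\left(- \frac{6}{13}\right) c}{5} = \frac{3}{5} + \frac{6 c}{65}$)
$x{\left(w \right)} = 5 + w$ ($x{\left(w \right)} = w + 5 = 5 + w$)
$- 55 \left(x{\left(-5 \right)} + I{\left(-1 \right)}\right) = - 55 \left(\left(5 - 5\right) + \left(\frac{3}{5} + \frac{6}{65} \left(-1\right)\right)\right) = - 55 \left(0 + \left(\frac{3}{5} - \frac{6}{65}\right)\right) = - 55 \left(0 + \frac{33}{65}\right) = \left(-55\right) \frac{33}{65} = - \frac{363}{13}$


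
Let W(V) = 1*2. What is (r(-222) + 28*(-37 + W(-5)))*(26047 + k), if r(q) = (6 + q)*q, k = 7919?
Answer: 1595450952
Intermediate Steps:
W(V) = 2
r(q) = q*(6 + q)
(r(-222) + 28*(-37 + W(-5)))*(26047 + k) = (-222*(6 - 222) + 28*(-37 + 2))*(26047 + 7919) = (-222*(-216) + 28*(-35))*33966 = (47952 - 980)*33966 = 46972*33966 = 1595450952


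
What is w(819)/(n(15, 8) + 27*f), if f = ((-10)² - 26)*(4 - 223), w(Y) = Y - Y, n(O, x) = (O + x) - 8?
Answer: 0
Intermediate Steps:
n(O, x) = -8 + O + x
w(Y) = 0
f = -16206 (f = (100 - 26)*(-219) = 74*(-219) = -16206)
w(819)/(n(15, 8) + 27*f) = 0/((-8 + 15 + 8) + 27*(-16206)) = 0/(15 - 437562) = 0/(-437547) = 0*(-1/437547) = 0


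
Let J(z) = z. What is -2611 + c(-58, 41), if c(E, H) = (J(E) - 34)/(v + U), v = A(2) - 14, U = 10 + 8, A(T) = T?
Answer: -7879/3 ≈ -2626.3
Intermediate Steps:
U = 18
v = -12 (v = 2 - 14 = -12)
c(E, H) = -17/3 + E/6 (c(E, H) = (E - 34)/(-12 + 18) = (-34 + E)/6 = (-34 + E)*(1/6) = -17/3 + E/6)
-2611 + c(-58, 41) = -2611 + (-17/3 + (1/6)*(-58)) = -2611 + (-17/3 - 29/3) = -2611 - 46/3 = -7879/3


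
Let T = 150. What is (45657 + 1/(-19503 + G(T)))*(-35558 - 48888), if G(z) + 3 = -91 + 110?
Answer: -75133122681268/19487 ≈ -3.8556e+9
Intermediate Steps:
G(z) = 16 (G(z) = -3 + (-91 + 110) = -3 + 19 = 16)
(45657 + 1/(-19503 + G(T)))*(-35558 - 48888) = (45657 + 1/(-19503 + 16))*(-35558 - 48888) = (45657 + 1/(-19487))*(-84446) = (45657 - 1/19487)*(-84446) = (889717958/19487)*(-84446) = -75133122681268/19487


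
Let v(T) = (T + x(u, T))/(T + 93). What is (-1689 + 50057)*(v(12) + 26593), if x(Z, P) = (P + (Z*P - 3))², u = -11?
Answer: 6466124448/5 ≈ 1.2932e+9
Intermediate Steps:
x(Z, P) = (-3 + P + P*Z)² (x(Z, P) = (P + (P*Z - 3))² = (P + (-3 + P*Z))² = (-3 + P + P*Z)²)
v(T) = (T + (-3 - 10*T)²)/(93 + T) (v(T) = (T + (-3 + T + T*(-11))²)/(T + 93) = (T + (-3 + T - 11*T)²)/(93 + T) = (T + (-3 - 10*T)²)/(93 + T))
(-1689 + 50057)*(v(12) + 26593) = (-1689 + 50057)*((12 + (3 + 10*12)²)/(93 + 12) + 26593) = 48368*((12 + (3 + 120)²)/105 + 26593) = 48368*((12 + 123²)/105 + 26593) = 48368*((12 + 15129)/105 + 26593) = 48368*((1/105)*15141 + 26593) = 48368*(721/5 + 26593) = 48368*(133686/5) = 6466124448/5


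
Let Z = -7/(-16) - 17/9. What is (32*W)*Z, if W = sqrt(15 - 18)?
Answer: -418*I*sqrt(3)/9 ≈ -80.444*I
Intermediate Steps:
W = I*sqrt(3) (W = sqrt(-3) = I*sqrt(3) ≈ 1.732*I)
Z = -209/144 (Z = -7*(-1/16) - 17*1/9 = 7/16 - 17/9 = -209/144 ≈ -1.4514)
(32*W)*Z = (32*(I*sqrt(3)))*(-209/144) = (32*I*sqrt(3))*(-209/144) = -418*I*sqrt(3)/9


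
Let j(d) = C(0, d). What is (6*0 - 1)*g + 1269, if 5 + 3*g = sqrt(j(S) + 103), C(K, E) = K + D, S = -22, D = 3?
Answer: 3812/3 - sqrt(106)/3 ≈ 1267.2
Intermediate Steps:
C(K, E) = 3 + K (C(K, E) = K + 3 = 3 + K)
j(d) = 3 (j(d) = 3 + 0 = 3)
g = -5/3 + sqrt(106)/3 (g = -5/3 + sqrt(3 + 103)/3 = -5/3 + sqrt(106)/3 ≈ 1.7652)
(6*0 - 1)*g + 1269 = (6*0 - 1)*(-5/3 + sqrt(106)/3) + 1269 = (0 - 1)*(-5/3 + sqrt(106)/3) + 1269 = -(-5/3 + sqrt(106)/3) + 1269 = (5/3 - sqrt(106)/3) + 1269 = 3812/3 - sqrt(106)/3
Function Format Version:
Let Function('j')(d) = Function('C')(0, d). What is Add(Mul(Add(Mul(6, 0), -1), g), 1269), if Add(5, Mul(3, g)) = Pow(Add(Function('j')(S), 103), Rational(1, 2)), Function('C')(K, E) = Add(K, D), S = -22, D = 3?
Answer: Add(Rational(3812, 3), Mul(Rational(-1, 3), Pow(106, Rational(1, 2)))) ≈ 1267.2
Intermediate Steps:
Function('C')(K, E) = Add(3, K) (Function('C')(K, E) = Add(K, 3) = Add(3, K))
Function('j')(d) = 3 (Function('j')(d) = Add(3, 0) = 3)
g = Add(Rational(-5, 3), Mul(Rational(1, 3), Pow(106, Rational(1, 2)))) (g = Add(Rational(-5, 3), Mul(Rational(1, 3), Pow(Add(3, 103), Rational(1, 2)))) = Add(Rational(-5, 3), Mul(Rational(1, 3), Pow(106, Rational(1, 2)))) ≈ 1.7652)
Add(Mul(Add(Mul(6, 0), -1), g), 1269) = Add(Mul(Add(Mul(6, 0), -1), Add(Rational(-5, 3), Mul(Rational(1, 3), Pow(106, Rational(1, 2))))), 1269) = Add(Mul(Add(0, -1), Add(Rational(-5, 3), Mul(Rational(1, 3), Pow(106, Rational(1, 2))))), 1269) = Add(Mul(-1, Add(Rational(-5, 3), Mul(Rational(1, 3), Pow(106, Rational(1, 2))))), 1269) = Add(Add(Rational(5, 3), Mul(Rational(-1, 3), Pow(106, Rational(1, 2)))), 1269) = Add(Rational(3812, 3), Mul(Rational(-1, 3), Pow(106, Rational(1, 2))))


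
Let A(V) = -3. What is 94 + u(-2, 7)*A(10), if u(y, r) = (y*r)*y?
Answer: 10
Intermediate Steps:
u(y, r) = r*y² (u(y, r) = (r*y)*y = r*y²)
94 + u(-2, 7)*A(10) = 94 + (7*(-2)²)*(-3) = 94 + (7*4)*(-3) = 94 + 28*(-3) = 94 - 84 = 10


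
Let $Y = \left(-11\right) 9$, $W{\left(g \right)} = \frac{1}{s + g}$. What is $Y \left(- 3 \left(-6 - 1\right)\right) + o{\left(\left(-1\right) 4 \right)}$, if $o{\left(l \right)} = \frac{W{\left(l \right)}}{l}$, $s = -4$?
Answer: $- \frac{66527}{32} \approx -2079.0$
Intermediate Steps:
$W{\left(g \right)} = \frac{1}{-4 + g}$
$Y = -99$
$o{\left(l \right)} = \frac{1}{l \left(-4 + l\right)}$ ($o{\left(l \right)} = \frac{1}{\left(-4 + l\right) l} = \frac{1}{l \left(-4 + l\right)}$)
$Y \left(- 3 \left(-6 - 1\right)\right) + o{\left(\left(-1\right) 4 \right)} = - 99 \left(- 3 \left(-6 - 1\right)\right) + \frac{1}{\left(-1\right) 4 \left(-4 - 4\right)} = - 99 \left(\left(-3\right) \left(-7\right)\right) + \frac{1}{\left(-4\right) \left(-4 - 4\right)} = \left(-99\right) 21 - \frac{1}{4 \left(-8\right)} = -2079 - - \frac{1}{32} = -2079 + \frac{1}{32} = - \frac{66527}{32}$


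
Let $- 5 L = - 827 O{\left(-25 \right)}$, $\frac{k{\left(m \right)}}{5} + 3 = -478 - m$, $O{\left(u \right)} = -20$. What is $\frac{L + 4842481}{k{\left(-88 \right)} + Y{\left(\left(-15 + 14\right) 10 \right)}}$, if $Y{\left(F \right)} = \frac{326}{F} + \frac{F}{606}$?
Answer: $- \frac{7331347095}{3026389} \approx -2422.5$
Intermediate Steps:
$Y{\left(F \right)} = \frac{326}{F} + \frac{F}{606}$ ($Y{\left(F \right)} = \frac{326}{F} + F \frac{1}{606} = \frac{326}{F} + \frac{F}{606}$)
$k{\left(m \right)} = -2405 - 5 m$ ($k{\left(m \right)} = -15 + 5 \left(-478 - m\right) = -15 - \left(2390 + 5 m\right) = -2405 - 5 m$)
$L = -3308$ ($L = - \frac{\left(-827\right) \left(-20\right)}{5} = \left(- \frac{1}{5}\right) 16540 = -3308$)
$\frac{L + 4842481}{k{\left(-88 \right)} + Y{\left(\left(-15 + 14\right) 10 \right)}} = \frac{-3308 + 4842481}{\left(-2405 - -440\right) + \left(\frac{326}{\left(-15 + 14\right) 10} + \frac{\left(-15 + 14\right) 10}{606}\right)} = \frac{4839173}{\left(-2405 + 440\right) + \left(\frac{326}{\left(-1\right) 10} + \frac{\left(-1\right) 10}{606}\right)} = \frac{4839173}{-1965 + \left(\frac{326}{-10} + \frac{1}{606} \left(-10\right)\right)} = \frac{4839173}{-1965 + \left(326 \left(- \frac{1}{10}\right) - \frac{5}{303}\right)} = \frac{4839173}{-1965 - \frac{49414}{1515}} = \frac{4839173}{- \frac{3026389}{1515}} = 4839173 \left(- \frac{1515}{3026389}\right) = - \frac{7331347095}{3026389}$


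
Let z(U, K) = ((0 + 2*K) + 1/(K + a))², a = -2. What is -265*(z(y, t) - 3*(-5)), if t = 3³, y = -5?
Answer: -97232528/125 ≈ -7.7786e+5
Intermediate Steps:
t = 27
z(U, K) = (1/(-2 + K) + 2*K)² (z(U, K) = ((0 + 2*K) + 1/(K - 2))² = (2*K + 1/(-2 + K))² = (1/(-2 + K) + 2*K)²)
-265*(z(y, t) - 3*(-5)) = -265*((1 - 4*27 + 2*27²)²/(-2 + 27)² - 3*(-5)) = -265*((1 - 108 + 2*729)²/25² + 15) = -265*((1 - 108 + 1458)²/625 + 15) = -265*((1/625)*1351² + 15) = -265*((1/625)*1825201 + 15) = -265*(1825201/625 + 15) = -265*1834576/625 = -97232528/125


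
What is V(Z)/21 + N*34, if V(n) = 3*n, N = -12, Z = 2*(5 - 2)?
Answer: -2850/7 ≈ -407.14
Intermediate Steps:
Z = 6 (Z = 2*3 = 6)
V(Z)/21 + N*34 = (3*6)/21 - 12*34 = 18*(1/21) - 408 = 6/7 - 408 = -2850/7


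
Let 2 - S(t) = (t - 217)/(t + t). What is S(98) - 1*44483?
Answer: -1245451/28 ≈ -44480.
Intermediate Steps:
S(t) = 2 - (-217 + t)/(2*t) (S(t) = 2 - (t - 217)/(t + t) = 2 - (-217 + t)/(2*t))
S(98) - 1*44483 = (½)*(217 + 3*98)/98 - 1*44483 = (½)*(1/98)*(217 + 294) - 44483 = (½)*(1/98)*511 - 44483 = 73/28 - 44483 = -1245451/28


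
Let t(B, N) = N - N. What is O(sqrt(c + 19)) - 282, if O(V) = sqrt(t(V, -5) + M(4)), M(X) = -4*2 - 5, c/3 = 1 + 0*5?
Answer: -282 + I*sqrt(13) ≈ -282.0 + 3.6056*I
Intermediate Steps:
c = 3 (c = 3*(1 + 0*5) = 3*(1 + 0) = 3*1 = 3)
t(B, N) = 0
M(X) = -13 (M(X) = -8 - 5 = -13)
O(V) = I*sqrt(13) (O(V) = sqrt(0 - 13) = sqrt(-13) = I*sqrt(13))
O(sqrt(c + 19)) - 282 = I*sqrt(13) - 282 = -282 + I*sqrt(13)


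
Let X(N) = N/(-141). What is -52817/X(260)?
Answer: 7447197/260 ≈ 28643.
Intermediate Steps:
X(N) = -N/141 (X(N) = N*(-1/141) = -N/141)
-52817/X(260) = -52817/((-1/141*260)) = -52817/(-260/141) = -52817*(-141/260) = 7447197/260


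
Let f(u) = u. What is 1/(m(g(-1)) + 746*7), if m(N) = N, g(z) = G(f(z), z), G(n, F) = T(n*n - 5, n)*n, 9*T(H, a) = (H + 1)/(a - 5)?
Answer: 18/93995 ≈ 0.00019150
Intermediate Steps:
T(H, a) = (1 + H)/(9*(-5 + a)) (T(H, a) = ((H + 1)/(a - 5))/9 = ((1 + H)/(-5 + a))/9 = (1 + H)/(9*(-5 + a)))
G(n, F) = n*(-4 + n²)/(9*(-5 + n)) (G(n, F) = ((1 + (n*n - 5))/(9*(-5 + n)))*n = ((1 + (n² - 5))/(9*(-5 + n)))*n = ((1 + (-5 + n²))/(9*(-5 + n)))*n = ((-4 + n²)/(9*(-5 + n)))*n = n*(-4 + n²)/(9*(-5 + n)))
g(z) = z*(-4 + z²)/(9*(-5 + z))
1/(m(g(-1)) + 746*7) = 1/((⅑)*(-1)*(-4 + (-1)²)/(-5 - 1) + 746*7) = 1/((⅑)*(-1)*(-4 + 1)/(-6) + 5222) = 1/((⅑)*(-1)*(-⅙)*(-3) + 5222) = 1/(-1/18 + 5222) = 1/(93995/18) = 18/93995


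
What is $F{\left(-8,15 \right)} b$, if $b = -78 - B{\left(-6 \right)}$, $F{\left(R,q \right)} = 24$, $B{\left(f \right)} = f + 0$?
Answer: $-1728$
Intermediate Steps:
$B{\left(f \right)} = f$
$b = -72$ ($b = -78 - -6 = -78 + 6 = -72$)
$F{\left(-8,15 \right)} b = 24 \left(-72\right) = -1728$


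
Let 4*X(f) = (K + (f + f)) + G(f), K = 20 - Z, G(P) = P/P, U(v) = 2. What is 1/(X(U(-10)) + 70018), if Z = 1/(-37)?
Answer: 74/5181795 ≈ 1.4281e-5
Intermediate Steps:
Z = -1/37 ≈ -0.027027
G(P) = 1
K = 741/37 (K = 20 - 1*(-1/37) = 20 + 1/37 = 741/37 ≈ 20.027)
X(f) = 389/74 + f/2 (X(f) = ((741/37 + (f + f)) + 1)/4 = ((741/37 + 2*f) + 1)/4 = (778/37 + 2*f)/4 = 389/74 + f/2)
1/(X(U(-10)) + 70018) = 1/((389/74 + (½)*2) + 70018) = 1/((389/74 + 1) + 70018) = 1/(463/74 + 70018) = 1/(5181795/74) = 74/5181795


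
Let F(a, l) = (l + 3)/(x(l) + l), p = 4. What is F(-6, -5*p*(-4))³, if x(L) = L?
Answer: 571787/4096000 ≈ 0.13960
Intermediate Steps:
F(a, l) = (3 + l)/(2*l) (F(a, l) = (l + 3)/(l + l) = (3 + l)/((2*l)) = (3 + l)*(1/(2*l)) = (3 + l)/(2*l))
F(-6, -5*p*(-4))³ = ((3 - 5*4*(-4))/(2*((-5*4*(-4)))))³ = ((3 - 20*(-4))/(2*((-20*(-4)))))³ = ((½)*(3 + 80)/80)³ = ((½)*(1/80)*83)³ = (83/160)³ = 571787/4096000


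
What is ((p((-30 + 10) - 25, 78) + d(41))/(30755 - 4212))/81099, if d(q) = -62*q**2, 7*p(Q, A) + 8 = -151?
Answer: -729713/15068275299 ≈ -4.8427e-5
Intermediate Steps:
p(Q, A) = -159/7 (p(Q, A) = -8/7 + (1/7)*(-151) = -8/7 - 151/7 = -159/7)
((p((-30 + 10) - 25, 78) + d(41))/(30755 - 4212))/81099 = ((-159/7 - 62*41**2)/(30755 - 4212))/81099 = ((-159/7 - 62*1681)/26543)*(1/81099) = ((-159/7 - 104222)*(1/26543))*(1/81099) = -729713/7*1/26543*(1/81099) = -729713/185801*1/81099 = -729713/15068275299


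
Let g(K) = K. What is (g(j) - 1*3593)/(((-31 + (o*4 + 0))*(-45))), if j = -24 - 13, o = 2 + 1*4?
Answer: -242/21 ≈ -11.524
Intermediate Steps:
o = 6 (o = 2 + 4 = 6)
j = -37
(g(j) - 1*3593)/(((-31 + (o*4 + 0))*(-45))) = (-37 - 1*3593)/(((-31 + (6*4 + 0))*(-45))) = (-37 - 3593)/(((-31 + (24 + 0))*(-45))) = -3630*(-1/(45*(-31 + 24))) = -3630/((-7*(-45))) = -3630/315 = -3630*1/315 = -242/21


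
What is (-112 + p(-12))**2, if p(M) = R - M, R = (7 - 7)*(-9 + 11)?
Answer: 10000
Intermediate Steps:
R = 0 (R = 0*2 = 0)
p(M) = -M (p(M) = 0 - M = -M)
(-112 + p(-12))**2 = (-112 - 1*(-12))**2 = (-112 + 12)**2 = (-100)**2 = 10000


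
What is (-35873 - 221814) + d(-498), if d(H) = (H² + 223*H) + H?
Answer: -121235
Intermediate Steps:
d(H) = H² + 224*H
(-35873 - 221814) + d(-498) = (-35873 - 221814) - 498*(224 - 498) = -257687 - 498*(-274) = -257687 + 136452 = -121235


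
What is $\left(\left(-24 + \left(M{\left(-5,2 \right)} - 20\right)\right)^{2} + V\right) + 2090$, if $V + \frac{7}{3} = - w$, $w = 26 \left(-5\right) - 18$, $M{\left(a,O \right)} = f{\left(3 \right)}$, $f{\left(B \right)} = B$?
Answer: $\frac{11750}{3} \approx 3916.7$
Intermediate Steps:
$M{\left(a,O \right)} = 3$
$w = -148$ ($w = -130 - 18 = -148$)
$V = \frac{437}{3}$ ($V = - \frac{7}{3} - -148 = - \frac{7}{3} + 148 = \frac{437}{3} \approx 145.67$)
$\left(\left(-24 + \left(M{\left(-5,2 \right)} - 20\right)\right)^{2} + V\right) + 2090 = \left(\left(-24 + \left(3 - 20\right)\right)^{2} + \frac{437}{3}\right) + 2090 = \left(\left(-24 - 17\right)^{2} + \frac{437}{3}\right) + 2090 = \left(\left(-41\right)^{2} + \frac{437}{3}\right) + 2090 = \left(1681 + \frac{437}{3}\right) + 2090 = \frac{5480}{3} + 2090 = \frac{11750}{3}$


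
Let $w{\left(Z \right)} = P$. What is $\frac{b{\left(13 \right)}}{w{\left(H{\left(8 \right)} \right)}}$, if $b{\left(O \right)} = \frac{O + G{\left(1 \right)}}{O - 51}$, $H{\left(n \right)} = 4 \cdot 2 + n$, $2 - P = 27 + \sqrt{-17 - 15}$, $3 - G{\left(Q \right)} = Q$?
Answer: $\frac{125}{8322} - \frac{10 i \sqrt{2}}{4161} \approx 0.01502 - 0.0033987 i$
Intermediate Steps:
$G{\left(Q \right)} = 3 - Q$
$P = -25 - 4 i \sqrt{2}$ ($P = 2 - \left(27 + \sqrt{-17 - 15}\right) = 2 - \left(27 + \sqrt{-32}\right) = 2 - \left(27 + 4 i \sqrt{2}\right) = -25 - 4 i \sqrt{2} \approx -25.0 - 5.6569 i$)
$H{\left(n \right)} = 8 + n$
$b{\left(O \right)} = \frac{2 + O}{-51 + O}$ ($b{\left(O \right)} = \frac{O + \left(3 - 1\right)}{O - 51} = \frac{O + \left(3 - 1\right)}{-51 + O} = \frac{O + 2}{-51 + O} = \frac{2 + O}{-51 + O}$)
$w{\left(Z \right)} = -25 - 4 i \sqrt{2}$
$\frac{b{\left(13 \right)}}{w{\left(H{\left(8 \right)} \right)}} = \frac{\frac{1}{-51 + 13} \left(2 + 13\right)}{-25 - 4 i \sqrt{2}} = \frac{\frac{1}{-38} \cdot 15}{-25 - 4 i \sqrt{2}} = \frac{\left(- \frac{1}{38}\right) 15}{-25 - 4 i \sqrt{2}} = - \frac{15}{38 \left(-25 - 4 i \sqrt{2}\right)}$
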